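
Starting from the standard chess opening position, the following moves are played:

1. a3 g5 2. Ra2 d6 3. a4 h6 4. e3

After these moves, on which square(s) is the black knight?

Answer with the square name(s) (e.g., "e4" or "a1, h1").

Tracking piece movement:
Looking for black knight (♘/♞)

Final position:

  a b c d e f g h
  ─────────────────
8│♜ ♞ ♝ ♛ ♚ ♝ ♞ ♜│8
7│♟ ♟ ♟ · ♟ ♟ · ·│7
6│· · · ♟ · · · ♟│6
5│· · · · · · ♟ ·│5
4│♙ · · · · · · ·│4
3│· · · · ♙ · · ·│3
2│♖ ♙ ♙ ♙ · ♙ ♙ ♙│2
1│· ♘ ♗ ♕ ♔ ♗ ♘ ♖│1
  ─────────────────
  a b c d e f g h


b8, g8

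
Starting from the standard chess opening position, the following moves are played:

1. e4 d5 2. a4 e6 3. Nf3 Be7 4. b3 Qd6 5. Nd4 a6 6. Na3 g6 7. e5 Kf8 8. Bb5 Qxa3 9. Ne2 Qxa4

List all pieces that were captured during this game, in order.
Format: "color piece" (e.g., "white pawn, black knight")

Tracking captures:
  Qxa3: captured white knight
  Qxa4: captured white pawn

white knight, white pawn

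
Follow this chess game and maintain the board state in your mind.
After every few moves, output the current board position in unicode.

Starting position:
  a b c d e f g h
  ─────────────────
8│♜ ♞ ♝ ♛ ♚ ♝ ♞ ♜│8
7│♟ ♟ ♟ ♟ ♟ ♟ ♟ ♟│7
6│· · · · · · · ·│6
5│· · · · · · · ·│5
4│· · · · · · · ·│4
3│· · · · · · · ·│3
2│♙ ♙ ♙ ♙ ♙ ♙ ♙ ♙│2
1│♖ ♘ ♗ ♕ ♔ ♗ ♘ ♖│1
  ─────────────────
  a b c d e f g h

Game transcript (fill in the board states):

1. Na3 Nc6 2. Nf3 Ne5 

  a b c d e f g h
  ─────────────────
8│♜ · ♝ ♛ ♚ ♝ ♞ ♜│8
7│♟ ♟ ♟ ♟ ♟ ♟ ♟ ♟│7
6│· · · · · · · ·│6
5│· · · · ♞ · · ·│5
4│· · · · · · · ·│4
3│♘ · · · · ♘ · ·│3
2│♙ ♙ ♙ ♙ ♙ ♙ ♙ ♙│2
1│♖ · ♗ ♕ ♔ ♗ · ♖│1
  ─────────────────
  a b c d e f g h

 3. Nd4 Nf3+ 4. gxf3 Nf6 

  a b c d e f g h
  ─────────────────
8│♜ · ♝ ♛ ♚ ♝ · ♜│8
7│♟ ♟ ♟ ♟ ♟ ♟ ♟ ♟│7
6│· · · · · ♞ · ·│6
5│· · · · · · · ·│5
4│· · · ♘ · · · ·│4
3│♘ · · · · ♙ · ·│3
2│♙ ♙ ♙ ♙ ♙ ♙ · ♙│2
1│♖ · ♗ ♕ ♔ ♗ · ♖│1
  ─────────────────
  a b c d e f g h

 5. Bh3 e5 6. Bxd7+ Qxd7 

  a b c d e f g h
  ─────────────────
8│♜ · ♝ · ♚ ♝ · ♜│8
7│♟ ♟ ♟ ♛ · ♟ ♟ ♟│7
6│· · · · · ♞ · ·│6
5│· · · · ♟ · · ·│5
4│· · · ♘ · · · ·│4
3│♘ · · · · ♙ · ·│3
2│♙ ♙ ♙ ♙ ♙ ♙ · ♙│2
1│♖ · ♗ ♕ ♔ · · ♖│1
  ─────────────────
  a b c d e f g h



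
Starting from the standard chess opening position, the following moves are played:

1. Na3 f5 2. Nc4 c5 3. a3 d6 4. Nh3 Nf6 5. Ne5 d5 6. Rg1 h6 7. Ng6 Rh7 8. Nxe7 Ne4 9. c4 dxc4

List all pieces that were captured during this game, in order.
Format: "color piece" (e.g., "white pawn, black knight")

Tracking captures:
  Nxe7: captured black pawn
  dxc4: captured white pawn

black pawn, white pawn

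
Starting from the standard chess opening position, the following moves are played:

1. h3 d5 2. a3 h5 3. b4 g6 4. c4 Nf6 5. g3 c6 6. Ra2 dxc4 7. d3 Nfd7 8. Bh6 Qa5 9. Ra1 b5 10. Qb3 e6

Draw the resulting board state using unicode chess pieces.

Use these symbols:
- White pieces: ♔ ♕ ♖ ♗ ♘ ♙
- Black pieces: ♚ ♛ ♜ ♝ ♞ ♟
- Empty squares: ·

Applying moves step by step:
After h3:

♜ ♞ ♝ ♛ ♚ ♝ ♞ ♜
♟ ♟ ♟ ♟ ♟ ♟ ♟ ♟
· · · · · · · ·
· · · · · · · ·
· · · · · · · ·
· · · · · · · ♙
♙ ♙ ♙ ♙ ♙ ♙ ♙ ·
♖ ♘ ♗ ♕ ♔ ♗ ♘ ♖


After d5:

♜ ♞ ♝ ♛ ♚ ♝ ♞ ♜
♟ ♟ ♟ · ♟ ♟ ♟ ♟
· · · · · · · ·
· · · ♟ · · · ·
· · · · · · · ·
· · · · · · · ♙
♙ ♙ ♙ ♙ ♙ ♙ ♙ ·
♖ ♘ ♗ ♕ ♔ ♗ ♘ ♖


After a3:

♜ ♞ ♝ ♛ ♚ ♝ ♞ ♜
♟ ♟ ♟ · ♟ ♟ ♟ ♟
· · · · · · · ·
· · · ♟ · · · ·
· · · · · · · ·
♙ · · · · · · ♙
· ♙ ♙ ♙ ♙ ♙ ♙ ·
♖ ♘ ♗ ♕ ♔ ♗ ♘ ♖


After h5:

♜ ♞ ♝ ♛ ♚ ♝ ♞ ♜
♟ ♟ ♟ · ♟ ♟ ♟ ·
· · · · · · · ·
· · · ♟ · · · ♟
· · · · · · · ·
♙ · · · · · · ♙
· ♙ ♙ ♙ ♙ ♙ ♙ ·
♖ ♘ ♗ ♕ ♔ ♗ ♘ ♖


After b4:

♜ ♞ ♝ ♛ ♚ ♝ ♞ ♜
♟ ♟ ♟ · ♟ ♟ ♟ ·
· · · · · · · ·
· · · ♟ · · · ♟
· ♙ · · · · · ·
♙ · · · · · · ♙
· · ♙ ♙ ♙ ♙ ♙ ·
♖ ♘ ♗ ♕ ♔ ♗ ♘ ♖


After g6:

♜ ♞ ♝ ♛ ♚ ♝ ♞ ♜
♟ ♟ ♟ · ♟ ♟ · ·
· · · · · · ♟ ·
· · · ♟ · · · ♟
· ♙ · · · · · ·
♙ · · · · · · ♙
· · ♙ ♙ ♙ ♙ ♙ ·
♖ ♘ ♗ ♕ ♔ ♗ ♘ ♖


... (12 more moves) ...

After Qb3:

♜ ♞ ♝ · ♚ ♝ · ♜
♟ · · ♞ ♟ ♟ · ·
· · ♟ · · · ♟ ♗
♛ ♟ · · · · · ♟
· ♙ ♟ · · · · ·
♙ ♕ · ♙ · · ♙ ♙
· · · · ♙ ♙ · ·
♖ ♘ · · ♔ ♗ ♘ ♖


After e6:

♜ ♞ ♝ · ♚ ♝ · ♜
♟ · · ♞ · ♟ · ·
· · ♟ · ♟ · ♟ ♗
♛ ♟ · · · · · ♟
· ♙ ♟ · · · · ·
♙ ♕ · ♙ · · ♙ ♙
· · · · ♙ ♙ · ·
♖ ♘ · · ♔ ♗ ♘ ♖



  a b c d e f g h
  ─────────────────
8│♜ ♞ ♝ · ♚ ♝ · ♜│8
7│♟ · · ♞ · ♟ · ·│7
6│· · ♟ · ♟ · ♟ ♗│6
5│♛ ♟ · · · · · ♟│5
4│· ♙ ♟ · · · · ·│4
3│♙ ♕ · ♙ · · ♙ ♙│3
2│· · · · ♙ ♙ · ·│2
1│♖ ♘ · · ♔ ♗ ♘ ♖│1
  ─────────────────
  a b c d e f g h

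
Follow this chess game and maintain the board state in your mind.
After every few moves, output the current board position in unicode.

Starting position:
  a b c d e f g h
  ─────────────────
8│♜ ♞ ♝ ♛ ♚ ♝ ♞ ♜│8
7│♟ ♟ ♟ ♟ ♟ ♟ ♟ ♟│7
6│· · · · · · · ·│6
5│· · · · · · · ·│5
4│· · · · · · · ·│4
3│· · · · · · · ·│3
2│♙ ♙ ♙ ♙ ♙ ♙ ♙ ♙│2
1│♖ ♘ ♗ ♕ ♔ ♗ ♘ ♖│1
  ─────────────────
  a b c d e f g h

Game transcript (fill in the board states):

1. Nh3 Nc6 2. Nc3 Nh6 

  a b c d e f g h
  ─────────────────
8│♜ · ♝ ♛ ♚ ♝ · ♜│8
7│♟ ♟ ♟ ♟ ♟ ♟ ♟ ♟│7
6│· · ♞ · · · · ♞│6
5│· · · · · · · ·│5
4│· · · · · · · ·│4
3│· · ♘ · · · · ♘│3
2│♙ ♙ ♙ ♙ ♙ ♙ ♙ ♙│2
1│♖ · ♗ ♕ ♔ ♗ · ♖│1
  ─────────────────
  a b c d e f g h

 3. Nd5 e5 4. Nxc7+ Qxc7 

  a b c d e f g h
  ─────────────────
8│♜ · ♝ · ♚ ♝ · ♜│8
7│♟ ♟ ♛ ♟ · ♟ ♟ ♟│7
6│· · ♞ · · · · ♞│6
5│· · · · ♟ · · ·│5
4│· · · · · · · ·│4
3│· · · · · · · ♘│3
2│♙ ♙ ♙ ♙ ♙ ♙ ♙ ♙│2
1│♖ · ♗ ♕ ♔ ♗ · ♖│1
  ─────────────────
  a b c d e f g h

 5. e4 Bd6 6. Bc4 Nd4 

  a b c d e f g h
  ─────────────────
8│♜ · ♝ · ♚ · · ♜│8
7│♟ ♟ ♛ ♟ · ♟ ♟ ♟│7
6│· · · ♝ · · · ♞│6
5│· · · · ♟ · · ·│5
4│· · ♗ ♞ ♙ · · ·│4
3│· · · · · · · ♘│3
2│♙ ♙ ♙ ♙ · ♙ ♙ ♙│2
1│♖ · ♗ ♕ ♔ · · ♖│1
  ─────────────────
  a b c d e f g h

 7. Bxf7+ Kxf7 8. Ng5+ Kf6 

  a b c d e f g h
  ─────────────────
8│♜ · ♝ · · · · ♜│8
7│♟ ♟ ♛ ♟ · · ♟ ♟│7
6│· · · ♝ · ♚ · ♞│6
5│· · · · ♟ · ♘ ·│5
4│· · · ♞ ♙ · · ·│4
3│· · · · · · · ·│3
2│♙ ♙ ♙ ♙ · ♙ ♙ ♙│2
1│♖ · ♗ ♕ ♔ · · ♖│1
  ─────────────────
  a b c d e f g h

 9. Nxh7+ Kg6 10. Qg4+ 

  a b c d e f g h
  ─────────────────
8│♜ · ♝ · · · · ♜│8
7│♟ ♟ ♛ ♟ · · ♟ ♘│7
6│· · · ♝ · · ♚ ♞│6
5│· · · · ♟ · · ·│5
4│· · · ♞ ♙ · ♕ ·│4
3│· · · · · · · ·│3
2│♙ ♙ ♙ ♙ · ♙ ♙ ♙│2
1│♖ · ♗ · ♔ · · ♖│1
  ─────────────────
  a b c d e f g h


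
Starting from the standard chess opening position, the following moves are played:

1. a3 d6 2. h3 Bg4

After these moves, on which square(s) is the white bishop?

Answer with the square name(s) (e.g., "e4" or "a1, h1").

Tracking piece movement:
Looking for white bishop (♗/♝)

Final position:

  a b c d e f g h
  ─────────────────
8│♜ ♞ · ♛ ♚ ♝ ♞ ♜│8
7│♟ ♟ ♟ · ♟ ♟ ♟ ♟│7
6│· · · ♟ · · · ·│6
5│· · · · · · · ·│5
4│· · · · · · ♝ ·│4
3│♙ · · · · · · ♙│3
2│· ♙ ♙ ♙ ♙ ♙ ♙ ·│2
1│♖ ♘ ♗ ♕ ♔ ♗ ♘ ♖│1
  ─────────────────
  a b c d e f g h


c1, f1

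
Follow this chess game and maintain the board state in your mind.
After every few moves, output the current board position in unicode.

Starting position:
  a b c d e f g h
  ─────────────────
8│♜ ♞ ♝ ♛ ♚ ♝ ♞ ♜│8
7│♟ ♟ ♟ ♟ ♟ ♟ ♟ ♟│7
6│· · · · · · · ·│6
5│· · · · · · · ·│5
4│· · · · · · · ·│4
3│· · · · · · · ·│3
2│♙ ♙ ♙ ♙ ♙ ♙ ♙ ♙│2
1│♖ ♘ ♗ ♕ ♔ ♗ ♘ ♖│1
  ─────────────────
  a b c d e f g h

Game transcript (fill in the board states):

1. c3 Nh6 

  a b c d e f g h
  ─────────────────
8│♜ ♞ ♝ ♛ ♚ ♝ · ♜│8
7│♟ ♟ ♟ ♟ ♟ ♟ ♟ ♟│7
6│· · · · · · · ♞│6
5│· · · · · · · ·│5
4│· · · · · · · ·│4
3│· · ♙ · · · · ·│3
2│♙ ♙ · ♙ ♙ ♙ ♙ ♙│2
1│♖ ♘ ♗ ♕ ♔ ♗ ♘ ♖│1
  ─────────────────
  a b c d e f g h

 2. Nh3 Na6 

  a b c d e f g h
  ─────────────────
8│♜ · ♝ ♛ ♚ ♝ · ♜│8
7│♟ ♟ ♟ ♟ ♟ ♟ ♟ ♟│7
6│♞ · · · · · · ♞│6
5│· · · · · · · ·│5
4│· · · · · · · ·│4
3│· · ♙ · · · · ♘│3
2│♙ ♙ · ♙ ♙ ♙ ♙ ♙│2
1│♖ ♘ ♗ ♕ ♔ ♗ · ♖│1
  ─────────────────
  a b c d e f g h

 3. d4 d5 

  a b c d e f g h
  ─────────────────
8│♜ · ♝ ♛ ♚ ♝ · ♜│8
7│♟ ♟ ♟ · ♟ ♟ ♟ ♟│7
6│♞ · · · · · · ♞│6
5│· · · ♟ · · · ·│5
4│· · · ♙ · · · ·│4
3│· · ♙ · · · · ♘│3
2│♙ ♙ · · ♙ ♙ ♙ ♙│2
1│♖ ♘ ♗ ♕ ♔ ♗ · ♖│1
  ─────────────────
  a b c d e f g h

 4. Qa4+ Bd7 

  a b c d e f g h
  ─────────────────
8│♜ · · ♛ ♚ ♝ · ♜│8
7│♟ ♟ ♟ ♝ ♟ ♟ ♟ ♟│7
6│♞ · · · · · · ♞│6
5│· · · ♟ · · · ·│5
4│♕ · · ♙ · · · ·│4
3│· · ♙ · · · · ♘│3
2│♙ ♙ · · ♙ ♙ ♙ ♙│2
1│♖ ♘ ♗ · ♔ ♗ · ♖│1
  ─────────────────
  a b c d e f g h



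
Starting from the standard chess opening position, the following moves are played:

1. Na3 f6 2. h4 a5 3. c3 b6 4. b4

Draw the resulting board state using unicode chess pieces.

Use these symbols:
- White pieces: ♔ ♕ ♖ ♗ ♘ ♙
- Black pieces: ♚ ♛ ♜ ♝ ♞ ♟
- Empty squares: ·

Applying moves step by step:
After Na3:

♜ ♞ ♝ ♛ ♚ ♝ ♞ ♜
♟ ♟ ♟ ♟ ♟ ♟ ♟ ♟
· · · · · · · ·
· · · · · · · ·
· · · · · · · ·
♘ · · · · · · ·
♙ ♙ ♙ ♙ ♙ ♙ ♙ ♙
♖ · ♗ ♕ ♔ ♗ ♘ ♖


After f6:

♜ ♞ ♝ ♛ ♚ ♝ ♞ ♜
♟ ♟ ♟ ♟ ♟ · ♟ ♟
· · · · · ♟ · ·
· · · · · · · ·
· · · · · · · ·
♘ · · · · · · ·
♙ ♙ ♙ ♙ ♙ ♙ ♙ ♙
♖ · ♗ ♕ ♔ ♗ ♘ ♖


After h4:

♜ ♞ ♝ ♛ ♚ ♝ ♞ ♜
♟ ♟ ♟ ♟ ♟ · ♟ ♟
· · · · · ♟ · ·
· · · · · · · ·
· · · · · · · ♙
♘ · · · · · · ·
♙ ♙ ♙ ♙ ♙ ♙ ♙ ·
♖ · ♗ ♕ ♔ ♗ ♘ ♖


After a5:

♜ ♞ ♝ ♛ ♚ ♝ ♞ ♜
· ♟ ♟ ♟ ♟ · ♟ ♟
· · · · · ♟ · ·
♟ · · · · · · ·
· · · · · · · ♙
♘ · · · · · · ·
♙ ♙ ♙ ♙ ♙ ♙ ♙ ·
♖ · ♗ ♕ ♔ ♗ ♘ ♖


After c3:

♜ ♞ ♝ ♛ ♚ ♝ ♞ ♜
· ♟ ♟ ♟ ♟ · ♟ ♟
· · · · · ♟ · ·
♟ · · · · · · ·
· · · · · · · ♙
♘ · ♙ · · · · ·
♙ ♙ · ♙ ♙ ♙ ♙ ·
♖ · ♗ ♕ ♔ ♗ ♘ ♖


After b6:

♜ ♞ ♝ ♛ ♚ ♝ ♞ ♜
· · ♟ ♟ ♟ · ♟ ♟
· ♟ · · · ♟ · ·
♟ · · · · · · ·
· · · · · · · ♙
♘ · ♙ · · · · ·
♙ ♙ · ♙ ♙ ♙ ♙ ·
♖ · ♗ ♕ ♔ ♗ ♘ ♖


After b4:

♜ ♞ ♝ ♛ ♚ ♝ ♞ ♜
· · ♟ ♟ ♟ · ♟ ♟
· ♟ · · · ♟ · ·
♟ · · · · · · ·
· ♙ · · · · · ♙
♘ · ♙ · · · · ·
♙ · · ♙ ♙ ♙ ♙ ·
♖ · ♗ ♕ ♔ ♗ ♘ ♖



  a b c d e f g h
  ─────────────────
8│♜ ♞ ♝ ♛ ♚ ♝ ♞ ♜│8
7│· · ♟ ♟ ♟ · ♟ ♟│7
6│· ♟ · · · ♟ · ·│6
5│♟ · · · · · · ·│5
4│· ♙ · · · · · ♙│4
3│♘ · ♙ · · · · ·│3
2│♙ · · ♙ ♙ ♙ ♙ ·│2
1│♖ · ♗ ♕ ♔ ♗ ♘ ♖│1
  ─────────────────
  a b c d e f g h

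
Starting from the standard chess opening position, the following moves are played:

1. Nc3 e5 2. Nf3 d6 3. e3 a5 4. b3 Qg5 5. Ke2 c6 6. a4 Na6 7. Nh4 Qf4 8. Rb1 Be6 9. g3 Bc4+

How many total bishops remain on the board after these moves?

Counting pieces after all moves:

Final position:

  a b c d e f g h
  ─────────────────
8│♜ · · · ♚ ♝ ♞ ♜│8
7│· ♟ · · · ♟ ♟ ♟│7
6│♞ · ♟ ♟ · · · ·│6
5│♟ · · · ♟ · · ·│5
4│♙ · ♝ · · ♛ · ♘│4
3│· ♙ ♘ · ♙ · ♙ ·│3
2│· · ♙ ♙ ♔ ♙ · ♙│2
1│· ♖ ♗ ♕ · ♗ · ♖│1
  ─────────────────
  a b c d e f g h


4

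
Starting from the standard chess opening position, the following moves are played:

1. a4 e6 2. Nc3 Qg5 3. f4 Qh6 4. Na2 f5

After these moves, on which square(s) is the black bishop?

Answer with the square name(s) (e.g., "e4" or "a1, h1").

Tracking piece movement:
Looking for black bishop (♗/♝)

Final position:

  a b c d e f g h
  ─────────────────
8│♜ ♞ ♝ · ♚ ♝ ♞ ♜│8
7│♟ ♟ ♟ ♟ · · ♟ ♟│7
6│· · · · ♟ · · ♛│6
5│· · · · · ♟ · ·│5
4│♙ · · · · ♙ · ·│4
3│· · · · · · · ·│3
2│♘ ♙ ♙ ♙ ♙ · ♙ ♙│2
1│♖ · ♗ ♕ ♔ ♗ ♘ ♖│1
  ─────────────────
  a b c d e f g h


c8, f8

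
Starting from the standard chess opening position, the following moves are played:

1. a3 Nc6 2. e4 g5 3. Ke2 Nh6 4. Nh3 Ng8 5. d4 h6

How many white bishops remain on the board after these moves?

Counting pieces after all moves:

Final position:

  a b c d e f g h
  ─────────────────
8│♜ · ♝ ♛ ♚ ♝ ♞ ♜│8
7│♟ ♟ ♟ ♟ ♟ ♟ · ·│7
6│· · ♞ · · · · ♟│6
5│· · · · · · ♟ ·│5
4│· · · ♙ ♙ · · ·│4
3│♙ · · · · · · ♘│3
2│· ♙ ♙ · ♔ ♙ ♙ ♙│2
1│♖ ♘ ♗ ♕ · ♗ · ♖│1
  ─────────────────
  a b c d e f g h


2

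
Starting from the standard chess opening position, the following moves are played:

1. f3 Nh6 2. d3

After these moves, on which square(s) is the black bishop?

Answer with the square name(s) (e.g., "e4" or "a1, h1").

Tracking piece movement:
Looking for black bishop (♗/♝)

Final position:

  a b c d e f g h
  ─────────────────
8│♜ ♞ ♝ ♛ ♚ ♝ · ♜│8
7│♟ ♟ ♟ ♟ ♟ ♟ ♟ ♟│7
6│· · · · · · · ♞│6
5│· · · · · · · ·│5
4│· · · · · · · ·│4
3│· · · ♙ · ♙ · ·│3
2│♙ ♙ ♙ · ♙ · ♙ ♙│2
1│♖ ♘ ♗ ♕ ♔ ♗ ♘ ♖│1
  ─────────────────
  a b c d e f g h


c8, f8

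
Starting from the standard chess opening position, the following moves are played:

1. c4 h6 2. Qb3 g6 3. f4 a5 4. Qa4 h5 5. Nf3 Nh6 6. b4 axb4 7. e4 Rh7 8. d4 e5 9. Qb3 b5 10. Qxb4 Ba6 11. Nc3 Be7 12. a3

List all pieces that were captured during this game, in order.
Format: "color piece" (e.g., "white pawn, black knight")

Tracking captures:
  axb4: captured white pawn
  Qxb4: captured black pawn

white pawn, black pawn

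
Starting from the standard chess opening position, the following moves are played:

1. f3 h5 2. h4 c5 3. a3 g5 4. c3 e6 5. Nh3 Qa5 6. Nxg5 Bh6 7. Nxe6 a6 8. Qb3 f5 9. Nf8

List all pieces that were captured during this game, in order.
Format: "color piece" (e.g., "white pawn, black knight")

Tracking captures:
  Nxg5: captured black pawn
  Nxe6: captured black pawn

black pawn, black pawn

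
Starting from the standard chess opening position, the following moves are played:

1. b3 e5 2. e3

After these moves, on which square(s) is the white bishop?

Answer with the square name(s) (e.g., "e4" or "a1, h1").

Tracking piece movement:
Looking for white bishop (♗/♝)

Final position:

  a b c d e f g h
  ─────────────────
8│♜ ♞ ♝ ♛ ♚ ♝ ♞ ♜│8
7│♟ ♟ ♟ ♟ · ♟ ♟ ♟│7
6│· · · · · · · ·│6
5│· · · · ♟ · · ·│5
4│· · · · · · · ·│4
3│· ♙ · · ♙ · · ·│3
2│♙ · ♙ ♙ · ♙ ♙ ♙│2
1│♖ ♘ ♗ ♕ ♔ ♗ ♘ ♖│1
  ─────────────────
  a b c d e f g h


c1, f1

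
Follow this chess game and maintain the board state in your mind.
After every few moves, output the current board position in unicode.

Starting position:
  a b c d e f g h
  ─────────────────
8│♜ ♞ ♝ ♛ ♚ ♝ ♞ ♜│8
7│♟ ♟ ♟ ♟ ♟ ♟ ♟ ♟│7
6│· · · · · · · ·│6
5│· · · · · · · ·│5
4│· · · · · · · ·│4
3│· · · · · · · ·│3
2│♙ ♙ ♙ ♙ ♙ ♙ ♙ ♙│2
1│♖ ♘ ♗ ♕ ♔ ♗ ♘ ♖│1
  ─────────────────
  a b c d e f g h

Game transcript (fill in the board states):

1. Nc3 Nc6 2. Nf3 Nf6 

  a b c d e f g h
  ─────────────────
8│♜ · ♝ ♛ ♚ ♝ · ♜│8
7│♟ ♟ ♟ ♟ ♟ ♟ ♟ ♟│7
6│· · ♞ · · ♞ · ·│6
5│· · · · · · · ·│5
4│· · · · · · · ·│4
3│· · ♘ · · ♘ · ·│3
2│♙ ♙ ♙ ♙ ♙ ♙ ♙ ♙│2
1│♖ · ♗ ♕ ♔ ♗ · ♖│1
  ─────────────────
  a b c d e f g h

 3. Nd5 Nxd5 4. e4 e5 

  a b c d e f g h
  ─────────────────
8│♜ · ♝ ♛ ♚ ♝ · ♜│8
7│♟ ♟ ♟ ♟ · ♟ ♟ ♟│7
6│· · ♞ · · · · ·│6
5│· · · ♞ ♟ · · ·│5
4│· · · · ♙ · · ·│4
3│· · · · · ♘ · ·│3
2│♙ ♙ ♙ ♙ · ♙ ♙ ♙│2
1│♖ · ♗ ♕ ♔ ♗ · ♖│1
  ─────────────────
  a b c d e f g h

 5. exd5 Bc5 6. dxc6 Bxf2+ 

  a b c d e f g h
  ─────────────────
8│♜ · ♝ ♛ ♚ · · ♜│8
7│♟ ♟ ♟ ♟ · ♟ ♟ ♟│7
6│· · ♙ · · · · ·│6
5│· · · · ♟ · · ·│5
4│· · · · · · · ·│4
3│· · · · · ♘ · ·│3
2│♙ ♙ ♙ ♙ · ♝ ♙ ♙│2
1│♖ · ♗ ♕ ♔ ♗ · ♖│1
  ─────────────────
  a b c d e f g h

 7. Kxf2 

  a b c d e f g h
  ─────────────────
8│♜ · ♝ ♛ ♚ · · ♜│8
7│♟ ♟ ♟ ♟ · ♟ ♟ ♟│7
6│· · ♙ · · · · ·│6
5│· · · · ♟ · · ·│5
4│· · · · · · · ·│4
3│· · · · · ♘ · ·│3
2│♙ ♙ ♙ ♙ · ♔ ♙ ♙│2
1│♖ · ♗ ♕ · ♗ · ♖│1
  ─────────────────
  a b c d e f g h


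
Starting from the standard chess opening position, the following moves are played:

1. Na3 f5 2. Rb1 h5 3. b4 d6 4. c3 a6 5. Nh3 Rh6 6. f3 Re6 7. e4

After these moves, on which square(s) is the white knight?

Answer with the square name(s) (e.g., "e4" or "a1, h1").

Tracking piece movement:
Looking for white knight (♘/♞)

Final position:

  a b c d e f g h
  ─────────────────
8│♜ ♞ ♝ ♛ ♚ ♝ ♞ ·│8
7│· ♟ ♟ · ♟ · ♟ ·│7
6│♟ · · ♟ ♜ · · ·│6
5│· · · · · ♟ · ♟│5
4│· ♙ · · ♙ · · ·│4
3│♘ · ♙ · · ♙ · ♘│3
2│♙ · · ♙ · · ♙ ♙│2
1│· ♖ ♗ ♕ ♔ ♗ · ♖│1
  ─────────────────
  a b c d e f g h


a3, h3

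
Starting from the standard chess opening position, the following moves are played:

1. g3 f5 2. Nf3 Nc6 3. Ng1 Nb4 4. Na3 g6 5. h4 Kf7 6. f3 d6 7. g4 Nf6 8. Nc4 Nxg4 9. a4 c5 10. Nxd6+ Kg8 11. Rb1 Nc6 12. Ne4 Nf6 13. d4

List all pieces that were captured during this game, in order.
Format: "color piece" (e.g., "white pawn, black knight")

Tracking captures:
  Nxg4: captured white pawn
  Nxd6+: captured black pawn

white pawn, black pawn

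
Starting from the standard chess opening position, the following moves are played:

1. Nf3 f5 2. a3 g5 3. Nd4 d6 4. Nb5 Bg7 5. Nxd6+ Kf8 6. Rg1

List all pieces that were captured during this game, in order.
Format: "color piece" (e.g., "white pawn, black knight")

Tracking captures:
  Nxd6+: captured black pawn

black pawn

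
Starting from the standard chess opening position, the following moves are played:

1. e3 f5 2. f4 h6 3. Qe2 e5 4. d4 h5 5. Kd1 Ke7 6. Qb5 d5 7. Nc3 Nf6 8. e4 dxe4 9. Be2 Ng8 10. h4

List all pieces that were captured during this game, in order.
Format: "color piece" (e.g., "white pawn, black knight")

Tracking captures:
  dxe4: captured white pawn

white pawn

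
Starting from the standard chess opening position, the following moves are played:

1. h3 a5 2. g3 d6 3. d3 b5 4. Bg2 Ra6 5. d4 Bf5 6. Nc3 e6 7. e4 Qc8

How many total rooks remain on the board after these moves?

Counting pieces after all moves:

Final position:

  a b c d e f g h
  ─────────────────
8│· ♞ ♛ · ♚ ♝ ♞ ♜│8
7│· · ♟ · · ♟ ♟ ♟│7
6│♜ · · ♟ ♟ · · ·│6
5│♟ ♟ · · · ♝ · ·│5
4│· · · ♙ ♙ · · ·│4
3│· · ♘ · · · ♙ ♙│3
2│♙ ♙ ♙ · · ♙ ♗ ·│2
1│♖ · ♗ ♕ ♔ · ♘ ♖│1
  ─────────────────
  a b c d e f g h


4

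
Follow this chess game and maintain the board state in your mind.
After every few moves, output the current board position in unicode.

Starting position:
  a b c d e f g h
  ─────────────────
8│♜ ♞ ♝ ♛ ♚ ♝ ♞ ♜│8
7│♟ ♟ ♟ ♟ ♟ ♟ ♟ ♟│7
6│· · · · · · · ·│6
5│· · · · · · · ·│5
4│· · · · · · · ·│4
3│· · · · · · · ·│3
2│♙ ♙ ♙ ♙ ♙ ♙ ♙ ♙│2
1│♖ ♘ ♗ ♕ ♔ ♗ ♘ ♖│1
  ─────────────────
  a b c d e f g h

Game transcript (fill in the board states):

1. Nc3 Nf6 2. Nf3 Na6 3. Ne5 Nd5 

  a b c d e f g h
  ─────────────────
8│♜ · ♝ ♛ ♚ ♝ · ♜│8
7│♟ ♟ ♟ ♟ ♟ ♟ ♟ ♟│7
6│♞ · · · · · · ·│6
5│· · · ♞ ♘ · · ·│5
4│· · · · · · · ·│4
3│· · ♘ · · · · ·│3
2│♙ ♙ ♙ ♙ ♙ ♙ ♙ ♙│2
1│♖ · ♗ ♕ ♔ ♗ · ♖│1
  ─────────────────
  a b c d e f g h

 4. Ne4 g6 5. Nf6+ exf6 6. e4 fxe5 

  a b c d e f g h
  ─────────────────
8│♜ · ♝ ♛ ♚ ♝ · ♜│8
7│♟ ♟ ♟ ♟ · ♟ · ♟│7
6│♞ · · · · · ♟ ·│6
5│· · · ♞ ♟ · · ·│5
4│· · · · ♙ · · ·│4
3│· · · · · · · ·│3
2│♙ ♙ ♙ ♙ · ♙ ♙ ♙│2
1│♖ · ♗ ♕ ♔ ♗ · ♖│1
  ─────────────────
  a b c d e f g h

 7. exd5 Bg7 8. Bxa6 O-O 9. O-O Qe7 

  a b c d e f g h
  ─────────────────
8│♜ · ♝ · · ♜ ♚ ·│8
7│♟ ♟ ♟ ♟ ♛ ♟ ♝ ♟│7
6│♗ · · · · · ♟ ·│6
5│· · · ♙ ♟ · · ·│5
4│· · · · · · · ·│4
3│· · · · · · · ·│3
2│♙ ♙ ♙ ♙ · ♙ ♙ ♙│2
1│♖ · ♗ ♕ · ♖ ♔ ·│1
  ─────────────────
  a b c d e f g h

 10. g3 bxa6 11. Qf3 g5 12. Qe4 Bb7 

  a b c d e f g h
  ─────────────────
8│♜ · · · · ♜ ♚ ·│8
7│♟ ♝ ♟ ♟ ♛ ♟ ♝ ♟│7
6│♟ · · · · · · ·│6
5│· · · ♙ ♟ · ♟ ·│5
4│· · · · ♕ · · ·│4
3│· · · · · · ♙ ·│3
2│♙ ♙ ♙ ♙ · ♙ · ♙│2
1│♖ · ♗ · · ♖ ♔ ·│1
  ─────────────────
  a b c d e f g h

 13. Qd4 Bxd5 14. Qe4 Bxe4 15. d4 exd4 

  a b c d e f g h
  ─────────────────
8│♜ · · · · ♜ ♚ ·│8
7│♟ · ♟ ♟ ♛ ♟ ♝ ♟│7
6│♟ · · · · · · ·│6
5│· · · · · · ♟ ·│5
4│· · · ♟ ♝ · · ·│4
3│· · · · · · ♙ ·│3
2│♙ ♙ ♙ · · ♙ · ♙│2
1│♖ · ♗ · · ♖ ♔ ·│1
  ─────────────────
  a b c d e f g h



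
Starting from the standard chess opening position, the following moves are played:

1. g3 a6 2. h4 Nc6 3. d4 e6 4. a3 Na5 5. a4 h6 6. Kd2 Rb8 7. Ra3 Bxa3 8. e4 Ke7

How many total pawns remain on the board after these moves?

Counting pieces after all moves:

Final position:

  a b c d e f g h
  ─────────────────
8│· ♜ ♝ ♛ · · ♞ ♜│8
7│· ♟ ♟ ♟ ♚ ♟ ♟ ·│7
6│♟ · · · ♟ · · ♟│6
5│♞ · · · · · · ·│5
4│♙ · · ♙ ♙ · · ♙│4
3│♝ · · · · · ♙ ·│3
2│· ♙ ♙ ♔ · ♙ · ·│2
1│· ♘ ♗ ♕ · ♗ ♘ ♖│1
  ─────────────────
  a b c d e f g h


16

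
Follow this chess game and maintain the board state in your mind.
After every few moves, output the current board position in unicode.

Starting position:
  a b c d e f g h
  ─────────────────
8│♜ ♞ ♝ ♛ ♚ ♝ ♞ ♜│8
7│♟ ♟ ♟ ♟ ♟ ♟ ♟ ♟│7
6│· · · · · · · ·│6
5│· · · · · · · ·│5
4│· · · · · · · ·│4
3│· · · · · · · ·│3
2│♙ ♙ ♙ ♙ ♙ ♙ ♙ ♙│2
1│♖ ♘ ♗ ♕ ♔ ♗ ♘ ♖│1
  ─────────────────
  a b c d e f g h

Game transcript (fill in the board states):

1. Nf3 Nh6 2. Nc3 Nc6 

  a b c d e f g h
  ─────────────────
8│♜ · ♝ ♛ ♚ ♝ · ♜│8
7│♟ ♟ ♟ ♟ ♟ ♟ ♟ ♟│7
6│· · ♞ · · · · ♞│6
5│· · · · · · · ·│5
4│· · · · · · · ·│4
3│· · ♘ · · ♘ · ·│3
2│♙ ♙ ♙ ♙ ♙ ♙ ♙ ♙│2
1│♖ · ♗ ♕ ♔ ♗ · ♖│1
  ─────────────────
  a b c d e f g h

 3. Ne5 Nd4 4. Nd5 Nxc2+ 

  a b c d e f g h
  ─────────────────
8│♜ · ♝ ♛ ♚ ♝ · ♜│8
7│♟ ♟ ♟ ♟ ♟ ♟ ♟ ♟│7
6│· · · · · · · ♞│6
5│· · · ♘ ♘ · · ·│5
4│· · · · · · · ·│4
3│· · · · · · · ·│3
2│♙ ♙ ♞ ♙ ♙ ♙ ♙ ♙│2
1│♖ · ♗ ♕ ♔ ♗ · ♖│1
  ─────────────────
  a b c d e f g h

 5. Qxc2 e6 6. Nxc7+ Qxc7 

  a b c d e f g h
  ─────────────────
8│♜ · ♝ · ♚ ♝ · ♜│8
7│♟ ♟ ♛ ♟ · ♟ ♟ ♟│7
6│· · · · ♟ · · ♞│6
5│· · · · ♘ · · ·│5
4│· · · · · · · ·│4
3│· · · · · · · ·│3
2│♙ ♙ ♕ ♙ ♙ ♙ ♙ ♙│2
1│♖ · ♗ · ♔ ♗ · ♖│1
  ─────────────────
  a b c d e f g h

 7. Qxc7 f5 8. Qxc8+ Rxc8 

  a b c d e f g h
  ─────────────────
8│· · ♜ · ♚ ♝ · ♜│8
7│♟ ♟ · ♟ · · ♟ ♟│7
6│· · · · ♟ · · ♞│6
5│· · · · ♘ ♟ · ·│5
4│· · · · · · · ·│4
3│· · · · · · · ·│3
2│♙ ♙ · ♙ ♙ ♙ ♙ ♙│2
1│♖ · ♗ · ♔ ♗ · ♖│1
  ─────────────────
  a b c d e f g h

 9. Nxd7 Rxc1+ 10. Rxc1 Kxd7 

  a b c d e f g h
  ─────────────────
8│· · · · · ♝ · ♜│8
7│♟ ♟ · ♚ · · ♟ ♟│7
6│· · · · ♟ · · ♞│6
5│· · · · · ♟ · ·│5
4│· · · · · · · ·│4
3│· · · · · · · ·│3
2│♙ ♙ · ♙ ♙ ♙ ♙ ♙│2
1│· · ♖ · ♔ ♗ · ♖│1
  ─────────────────
  a b c d e f g h



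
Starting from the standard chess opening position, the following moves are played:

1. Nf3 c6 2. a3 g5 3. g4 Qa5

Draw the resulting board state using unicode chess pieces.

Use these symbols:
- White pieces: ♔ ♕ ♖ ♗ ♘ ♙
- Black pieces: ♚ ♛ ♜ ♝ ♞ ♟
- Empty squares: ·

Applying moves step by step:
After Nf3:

♜ ♞ ♝ ♛ ♚ ♝ ♞ ♜
♟ ♟ ♟ ♟ ♟ ♟ ♟ ♟
· · · · · · · ·
· · · · · · · ·
· · · · · · · ·
· · · · · ♘ · ·
♙ ♙ ♙ ♙ ♙ ♙ ♙ ♙
♖ ♘ ♗ ♕ ♔ ♗ · ♖


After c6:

♜ ♞ ♝ ♛ ♚ ♝ ♞ ♜
♟ ♟ · ♟ ♟ ♟ ♟ ♟
· · ♟ · · · · ·
· · · · · · · ·
· · · · · · · ·
· · · · · ♘ · ·
♙ ♙ ♙ ♙ ♙ ♙ ♙ ♙
♖ ♘ ♗ ♕ ♔ ♗ · ♖


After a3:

♜ ♞ ♝ ♛ ♚ ♝ ♞ ♜
♟ ♟ · ♟ ♟ ♟ ♟ ♟
· · ♟ · · · · ·
· · · · · · · ·
· · · · · · · ·
♙ · · · · ♘ · ·
· ♙ ♙ ♙ ♙ ♙ ♙ ♙
♖ ♘ ♗ ♕ ♔ ♗ · ♖


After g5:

♜ ♞ ♝ ♛ ♚ ♝ ♞ ♜
♟ ♟ · ♟ ♟ ♟ · ♟
· · ♟ · · · · ·
· · · · · · ♟ ·
· · · · · · · ·
♙ · · · · ♘ · ·
· ♙ ♙ ♙ ♙ ♙ ♙ ♙
♖ ♘ ♗ ♕ ♔ ♗ · ♖


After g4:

♜ ♞ ♝ ♛ ♚ ♝ ♞ ♜
♟ ♟ · ♟ ♟ ♟ · ♟
· · ♟ · · · · ·
· · · · · · ♟ ·
· · · · · · ♙ ·
♙ · · · · ♘ · ·
· ♙ ♙ ♙ ♙ ♙ · ♙
♖ ♘ ♗ ♕ ♔ ♗ · ♖


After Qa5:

♜ ♞ ♝ · ♚ ♝ ♞ ♜
♟ ♟ · ♟ ♟ ♟ · ♟
· · ♟ · · · · ·
♛ · · · · · ♟ ·
· · · · · · ♙ ·
♙ · · · · ♘ · ·
· ♙ ♙ ♙ ♙ ♙ · ♙
♖ ♘ ♗ ♕ ♔ ♗ · ♖



  a b c d e f g h
  ─────────────────
8│♜ ♞ ♝ · ♚ ♝ ♞ ♜│8
7│♟ ♟ · ♟ ♟ ♟ · ♟│7
6│· · ♟ · · · · ·│6
5│♛ · · · · · ♟ ·│5
4│· · · · · · ♙ ·│4
3│♙ · · · · ♘ · ·│3
2│· ♙ ♙ ♙ ♙ ♙ · ♙│2
1│♖ ♘ ♗ ♕ ♔ ♗ · ♖│1
  ─────────────────
  a b c d e f g h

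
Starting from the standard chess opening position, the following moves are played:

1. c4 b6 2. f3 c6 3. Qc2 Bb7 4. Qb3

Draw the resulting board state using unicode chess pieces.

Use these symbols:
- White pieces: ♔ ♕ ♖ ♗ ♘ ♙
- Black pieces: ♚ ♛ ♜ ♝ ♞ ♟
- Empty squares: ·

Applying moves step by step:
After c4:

♜ ♞ ♝ ♛ ♚ ♝ ♞ ♜
♟ ♟ ♟ ♟ ♟ ♟ ♟ ♟
· · · · · · · ·
· · · · · · · ·
· · ♙ · · · · ·
· · · · · · · ·
♙ ♙ · ♙ ♙ ♙ ♙ ♙
♖ ♘ ♗ ♕ ♔ ♗ ♘ ♖


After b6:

♜ ♞ ♝ ♛ ♚ ♝ ♞ ♜
♟ · ♟ ♟ ♟ ♟ ♟ ♟
· ♟ · · · · · ·
· · · · · · · ·
· · ♙ · · · · ·
· · · · · · · ·
♙ ♙ · ♙ ♙ ♙ ♙ ♙
♖ ♘ ♗ ♕ ♔ ♗ ♘ ♖


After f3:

♜ ♞ ♝ ♛ ♚ ♝ ♞ ♜
♟ · ♟ ♟ ♟ ♟ ♟ ♟
· ♟ · · · · · ·
· · · · · · · ·
· · ♙ · · · · ·
· · · · · ♙ · ·
♙ ♙ · ♙ ♙ · ♙ ♙
♖ ♘ ♗ ♕ ♔ ♗ ♘ ♖


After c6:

♜ ♞ ♝ ♛ ♚ ♝ ♞ ♜
♟ · · ♟ ♟ ♟ ♟ ♟
· ♟ ♟ · · · · ·
· · · · · · · ·
· · ♙ · · · · ·
· · · · · ♙ · ·
♙ ♙ · ♙ ♙ · ♙ ♙
♖ ♘ ♗ ♕ ♔ ♗ ♘ ♖


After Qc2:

♜ ♞ ♝ ♛ ♚ ♝ ♞ ♜
♟ · · ♟ ♟ ♟ ♟ ♟
· ♟ ♟ · · · · ·
· · · · · · · ·
· · ♙ · · · · ·
· · · · · ♙ · ·
♙ ♙ ♕ ♙ ♙ · ♙ ♙
♖ ♘ ♗ · ♔ ♗ ♘ ♖


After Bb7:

♜ ♞ · ♛ ♚ ♝ ♞ ♜
♟ ♝ · ♟ ♟ ♟ ♟ ♟
· ♟ ♟ · · · · ·
· · · · · · · ·
· · ♙ · · · · ·
· · · · · ♙ · ·
♙ ♙ ♕ ♙ ♙ · ♙ ♙
♖ ♘ ♗ · ♔ ♗ ♘ ♖


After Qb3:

♜ ♞ · ♛ ♚ ♝ ♞ ♜
♟ ♝ · ♟ ♟ ♟ ♟ ♟
· ♟ ♟ · · · · ·
· · · · · · · ·
· · ♙ · · · · ·
· ♕ · · · ♙ · ·
♙ ♙ · ♙ ♙ · ♙ ♙
♖ ♘ ♗ · ♔ ♗ ♘ ♖



  a b c d e f g h
  ─────────────────
8│♜ ♞ · ♛ ♚ ♝ ♞ ♜│8
7│♟ ♝ · ♟ ♟ ♟ ♟ ♟│7
6│· ♟ ♟ · · · · ·│6
5│· · · · · · · ·│5
4│· · ♙ · · · · ·│4
3│· ♕ · · · ♙ · ·│3
2│♙ ♙ · ♙ ♙ · ♙ ♙│2
1│♖ ♘ ♗ · ♔ ♗ ♘ ♖│1
  ─────────────────
  a b c d e f g h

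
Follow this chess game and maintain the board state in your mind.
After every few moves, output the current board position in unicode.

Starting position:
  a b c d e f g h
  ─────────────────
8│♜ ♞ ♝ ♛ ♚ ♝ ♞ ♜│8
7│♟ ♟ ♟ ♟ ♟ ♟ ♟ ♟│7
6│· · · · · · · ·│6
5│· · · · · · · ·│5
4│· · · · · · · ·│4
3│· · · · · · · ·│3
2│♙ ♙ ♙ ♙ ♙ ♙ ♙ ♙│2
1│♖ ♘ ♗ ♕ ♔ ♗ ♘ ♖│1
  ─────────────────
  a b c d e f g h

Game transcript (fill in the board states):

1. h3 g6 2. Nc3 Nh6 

  a b c d e f g h
  ─────────────────
8│♜ ♞ ♝ ♛ ♚ ♝ · ♜│8
7│♟ ♟ ♟ ♟ ♟ ♟ · ♟│7
6│· · · · · · ♟ ♞│6
5│· · · · · · · ·│5
4│· · · · · · · ·│4
3│· · ♘ · · · · ♙│3
2│♙ ♙ ♙ ♙ ♙ ♙ ♙ ·│2
1│♖ · ♗ ♕ ♔ ♗ ♘ ♖│1
  ─────────────────
  a b c d e f g h

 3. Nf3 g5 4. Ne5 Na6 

  a b c d e f g h
  ─────────────────
8│♜ · ♝ ♛ ♚ ♝ · ♜│8
7│♟ ♟ ♟ ♟ ♟ ♟ · ♟│7
6│♞ · · · · · · ♞│6
5│· · · · ♘ · ♟ ·│5
4│· · · · · · · ·│4
3│· · ♘ · · · · ♙│3
2│♙ ♙ ♙ ♙ ♙ ♙ ♙ ·│2
1│♖ · ♗ ♕ ♔ ♗ · ♖│1
  ─────────────────
  a b c d e f g h

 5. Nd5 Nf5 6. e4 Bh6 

  a b c d e f g h
  ─────────────────
8│♜ · ♝ ♛ ♚ · · ♜│8
7│♟ ♟ ♟ ♟ ♟ ♟ · ♟│7
6│♞ · · · · · · ♝│6
5│· · · ♘ ♘ ♞ ♟ ·│5
4│· · · · ♙ · · ·│4
3│· · · · · · · ♙│3
2│♙ ♙ ♙ ♙ · ♙ ♙ ·│2
1│♖ · ♗ ♕ ♔ ♗ · ♖│1
  ─────────────────
  a b c d e f g h

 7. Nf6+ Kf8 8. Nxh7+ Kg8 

  a b c d e f g h
  ─────────────────
8│♜ · ♝ ♛ · · ♚ ♜│8
7│♟ ♟ ♟ ♟ ♟ ♟ · ♘│7
6│♞ · · · · · · ♝│6
5│· · · · ♘ ♞ ♟ ·│5
4│· · · · ♙ · · ·│4
3│· · · · · · · ♙│3
2│♙ ♙ ♙ ♙ · ♙ ♙ ·│2
1│♖ · ♗ ♕ ♔ ♗ · ♖│1
  ─────────────────
  a b c d e f g h

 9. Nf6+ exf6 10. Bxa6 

  a b c d e f g h
  ─────────────────
8│♜ · ♝ ♛ · · ♚ ♜│8
7│♟ ♟ ♟ ♟ · ♟ · ·│7
6│♗ · · · · ♟ · ♝│6
5│· · · · ♘ ♞ ♟ ·│5
4│· · · · ♙ · · ·│4
3│· · · · · · · ♙│3
2│♙ ♙ ♙ ♙ · ♙ ♙ ·│2
1│♖ · ♗ ♕ ♔ · · ♖│1
  ─────────────────
  a b c d e f g h


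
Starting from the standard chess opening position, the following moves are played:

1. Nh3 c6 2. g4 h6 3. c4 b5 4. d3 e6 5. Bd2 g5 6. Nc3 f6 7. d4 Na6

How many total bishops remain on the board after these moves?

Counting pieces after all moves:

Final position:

  a b c d e f g h
  ─────────────────
8│♜ · ♝ ♛ ♚ ♝ ♞ ♜│8
7│♟ · · ♟ · · · ·│7
6│♞ · ♟ · ♟ ♟ · ♟│6
5│· ♟ · · · · ♟ ·│5
4│· · ♙ ♙ · · ♙ ·│4
3│· · ♘ · · · · ♘│3
2│♙ ♙ · ♗ ♙ ♙ · ♙│2
1│♖ · · ♕ ♔ ♗ · ♖│1
  ─────────────────
  a b c d e f g h


4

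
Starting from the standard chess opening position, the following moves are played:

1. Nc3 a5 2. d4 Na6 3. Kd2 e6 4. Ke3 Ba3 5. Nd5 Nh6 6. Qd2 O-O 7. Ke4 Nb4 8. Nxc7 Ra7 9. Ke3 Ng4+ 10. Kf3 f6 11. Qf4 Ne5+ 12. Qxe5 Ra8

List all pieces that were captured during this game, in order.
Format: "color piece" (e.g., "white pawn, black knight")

Tracking captures:
  Nxc7: captured black pawn
  Qxe5: captured black knight

black pawn, black knight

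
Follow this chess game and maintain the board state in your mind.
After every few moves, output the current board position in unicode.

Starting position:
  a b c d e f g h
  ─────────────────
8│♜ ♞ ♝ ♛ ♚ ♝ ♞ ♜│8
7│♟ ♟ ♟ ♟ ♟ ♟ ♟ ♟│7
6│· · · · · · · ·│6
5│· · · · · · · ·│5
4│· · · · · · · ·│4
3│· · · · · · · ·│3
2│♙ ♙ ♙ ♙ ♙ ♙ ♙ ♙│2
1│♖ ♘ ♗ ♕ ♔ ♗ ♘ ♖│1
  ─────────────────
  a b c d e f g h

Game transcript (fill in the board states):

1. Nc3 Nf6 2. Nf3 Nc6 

  a b c d e f g h
  ─────────────────
8│♜ · ♝ ♛ ♚ ♝ · ♜│8
7│♟ ♟ ♟ ♟ ♟ ♟ ♟ ♟│7
6│· · ♞ · · ♞ · ·│6
5│· · · · · · · ·│5
4│· · · · · · · ·│4
3│· · ♘ · · ♘ · ·│3
2│♙ ♙ ♙ ♙ ♙ ♙ ♙ ♙│2
1│♖ · ♗ ♕ ♔ ♗ · ♖│1
  ─────────────────
  a b c d e f g h

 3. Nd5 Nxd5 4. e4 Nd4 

  a b c d e f g h
  ─────────────────
8│♜ · ♝ ♛ ♚ ♝ · ♜│8
7│♟ ♟ ♟ ♟ ♟ ♟ ♟ ♟│7
6│· · · · · · · ·│6
5│· · · ♞ · · · ·│5
4│· · · ♞ ♙ · · ·│4
3│· · · · · ♘ · ·│3
2│♙ ♙ ♙ ♙ · ♙ ♙ ♙│2
1│♖ · ♗ ♕ ♔ ♗ · ♖│1
  ─────────────────
  a b c d e f g h

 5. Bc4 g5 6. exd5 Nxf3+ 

  a b c d e f g h
  ─────────────────
8│♜ · ♝ ♛ ♚ ♝ · ♜│8
7│♟ ♟ ♟ ♟ ♟ ♟ · ♟│7
6│· · · · · · · ·│6
5│· · · ♙ · · ♟ ·│5
4│· · ♗ · · · · ·│4
3│· · · · · ♞ · ·│3
2│♙ ♙ ♙ ♙ · ♙ ♙ ♙│2
1│♖ · ♗ ♕ ♔ · · ♖│1
  ─────────────────
  a b c d e f g h

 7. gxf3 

  a b c d e f g h
  ─────────────────
8│♜ · ♝ ♛ ♚ ♝ · ♜│8
7│♟ ♟ ♟ ♟ ♟ ♟ · ♟│7
6│· · · · · · · ·│6
5│· · · ♙ · · ♟ ·│5
4│· · ♗ · · · · ·│4
3│· · · · · ♙ · ·│3
2│♙ ♙ ♙ ♙ · ♙ · ♙│2
1│♖ · ♗ ♕ ♔ · · ♖│1
  ─────────────────
  a b c d e f g h
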